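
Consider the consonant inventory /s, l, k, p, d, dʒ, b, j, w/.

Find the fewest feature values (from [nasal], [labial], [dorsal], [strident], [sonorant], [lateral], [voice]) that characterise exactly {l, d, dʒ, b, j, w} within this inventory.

/l, d, dʒ, b, j, w/ are exactly the [+voice] segments in the inventory, so a single feature suffices.

[+voice]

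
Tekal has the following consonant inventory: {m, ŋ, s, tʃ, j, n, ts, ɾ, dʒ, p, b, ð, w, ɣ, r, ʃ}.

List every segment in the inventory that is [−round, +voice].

Eliminate segments failing any feature: /s, tʃ, ts, p, ʃ/ are [−voice]; /w/ is [+round]. The remaining /m, ŋ, j, n, ɾ, dʒ, b, ð, ɣ, r/ satisfy [−round], [+voice].

m, ŋ, j, n, ɾ, dʒ, b, ð, ɣ, r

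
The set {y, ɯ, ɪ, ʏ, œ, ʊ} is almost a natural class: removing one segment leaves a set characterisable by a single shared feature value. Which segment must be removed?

œ

[high] groups all but one: /y, ɯ, ɪ, ʏ, ʊ/ share [+high] while /œ/ (mid front rounded lax vowel) alone is [-high]. Removing any other segment would not leave a single-feature class that excludes it.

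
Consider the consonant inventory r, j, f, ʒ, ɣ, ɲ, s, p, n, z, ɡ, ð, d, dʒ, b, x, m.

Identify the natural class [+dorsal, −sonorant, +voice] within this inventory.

First, the [+dorsal] segments are /j, ɣ, ɲ, ɡ, x/.
Then [−sonorant] gives /ɣ, ɡ, x/.
Then [+voice] leaves /ɣ, ɡ/.

ɣ, ɡ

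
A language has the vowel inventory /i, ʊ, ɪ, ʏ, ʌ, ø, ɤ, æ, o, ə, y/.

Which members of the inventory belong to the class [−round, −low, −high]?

Eliminate segments failing any feature: /i, ɪ/ are [+high]; /ʊ, ʏ, ø, o, y/ are [+round]; /æ/ is [+low]. The remaining /ʌ, ɤ, ə/ satisfy [−round], [−low], [−high].

ʌ, ɤ, ə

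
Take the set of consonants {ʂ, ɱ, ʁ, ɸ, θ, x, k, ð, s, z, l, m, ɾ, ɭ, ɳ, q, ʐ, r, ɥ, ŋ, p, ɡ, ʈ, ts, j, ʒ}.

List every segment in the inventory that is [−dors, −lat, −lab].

Eliminate segments failing any feature: /ɱ, ɸ, m, p/ are [+labial]; /ʁ, x, k, q, ɥ, ŋ, ɡ, j/ are [+dorsal]; /l, ɭ/ are [+lateral]. The remaining /ʂ, θ, ð, s, z, ɾ, ɳ, ʐ, r, ʈ, ts, ʒ/ satisfy [−dorsal], [−lateral], [−labial].

ʂ, θ, ð, s, z, ɾ, ɳ, ʐ, r, ʈ, ts, ʒ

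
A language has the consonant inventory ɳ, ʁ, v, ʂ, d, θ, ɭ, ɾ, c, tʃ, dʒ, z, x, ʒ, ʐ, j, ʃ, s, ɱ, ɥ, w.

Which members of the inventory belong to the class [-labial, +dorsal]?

ʁ, c, x, j

Checking each segment against [-labial], [+dorsal]: /ʁ/ (voiced uvular fricative), /c/ (voiceless palatal stop), /x/ (voiceless velar fricative), /j/ (palatal glide) satisfy every feature; every other segment in the inventory fails at least one.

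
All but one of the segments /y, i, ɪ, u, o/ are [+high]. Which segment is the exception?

Every segment except /o/ is [+high]. /o/ (mid back rounded tense vowel) is [−high], so it is the exception.

o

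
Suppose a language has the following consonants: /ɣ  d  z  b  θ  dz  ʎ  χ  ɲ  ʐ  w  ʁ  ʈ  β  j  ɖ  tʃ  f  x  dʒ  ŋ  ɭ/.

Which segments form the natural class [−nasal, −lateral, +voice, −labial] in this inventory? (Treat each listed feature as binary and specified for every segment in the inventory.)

Eliminate segments failing any feature: /b, w, β/ are [+labial]; /θ, χ, ʈ, tʃ, f, x/ are [−voice]; /ʎ, ɭ/ are [+lateral]; /ɲ, ŋ/ are [+nasal]. The remaining /ɣ, d, z, dz, ʐ, ʁ, j, ɖ, dʒ/ satisfy [−nasal], [−lateral], [+voice], [−labial].

ɣ, d, z, dz, ʐ, ʁ, j, ɖ, dʒ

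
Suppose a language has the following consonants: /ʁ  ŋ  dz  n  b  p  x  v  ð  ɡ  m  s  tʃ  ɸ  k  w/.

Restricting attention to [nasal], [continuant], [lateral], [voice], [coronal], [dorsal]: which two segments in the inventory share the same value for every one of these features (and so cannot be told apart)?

On the given features, /w/ and /ʁ/ have an identical profile: [−nasal], [+continuant], [−lateral], [+voice], [−coronal], [+dorsal]. No other two segments in the inventory coincide on all 6 features. (They do differ in [labial], [round] and [high], which are not among the given features.)

w, ʁ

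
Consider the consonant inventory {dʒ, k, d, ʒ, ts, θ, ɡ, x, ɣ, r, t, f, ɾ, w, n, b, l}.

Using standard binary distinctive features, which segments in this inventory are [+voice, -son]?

Eliminate segments failing any feature: /k, ts, θ, x, t, f/ are [-voice]; /r, ɾ, w, n, l/ are [+sonorant]. The remaining /dʒ, d, ʒ, ɡ, ɣ, b/ satisfy [+voice], [-sonorant].

dʒ, d, ʒ, ɡ, ɣ, b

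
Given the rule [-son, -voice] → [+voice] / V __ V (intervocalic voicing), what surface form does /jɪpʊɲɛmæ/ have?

[jɪbʊɲɛmæ]

The only segment in the rule's environment that also matches [-son, -voice] is /p/. Applying [+voice] turns the voiceless bilabial stop into /b/ (voiced bilabial stop), giving [jɪbʊɲɛmæ].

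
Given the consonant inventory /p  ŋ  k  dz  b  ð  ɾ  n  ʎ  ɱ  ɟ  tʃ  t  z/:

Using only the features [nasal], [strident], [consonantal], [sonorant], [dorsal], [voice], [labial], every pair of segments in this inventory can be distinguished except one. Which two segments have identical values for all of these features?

dz, z

/dz/ (voiced alveolar affricate) and /z/ (voiced alveolar fricative) are both [-nasal], [+strident], [+consonantal], [-sonorant], [-dorsal], [+voice], [-labial], so none of the listed features separates them. (They do differ in [continuant], which is not among the given features.) Every other pair in the inventory differs on at least one listed feature.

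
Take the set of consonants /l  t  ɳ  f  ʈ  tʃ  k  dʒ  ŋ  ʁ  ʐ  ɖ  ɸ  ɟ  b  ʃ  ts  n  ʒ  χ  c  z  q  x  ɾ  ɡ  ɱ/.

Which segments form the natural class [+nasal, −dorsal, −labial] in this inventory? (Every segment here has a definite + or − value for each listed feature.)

Checking each segment against [+nasal], [−dorsal], [−labial]: /ɳ/ (retroflex nasal), /n/ (alveolar nasal) satisfy every feature; every other segment in the inventory fails at least one.

ɳ, n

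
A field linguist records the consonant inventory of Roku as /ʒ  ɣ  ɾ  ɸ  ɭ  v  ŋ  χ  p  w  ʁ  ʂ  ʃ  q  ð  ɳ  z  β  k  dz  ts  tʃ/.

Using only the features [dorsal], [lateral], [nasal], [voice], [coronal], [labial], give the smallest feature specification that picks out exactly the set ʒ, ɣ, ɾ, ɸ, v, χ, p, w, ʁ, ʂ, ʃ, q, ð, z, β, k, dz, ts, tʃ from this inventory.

[−nasal, −lateral]

Every target segment is [−nasal], [−lateral]; each remaining inventory member fails at least one of these. Each conjunct is needed — [−lateral] alone would also admit /ŋ, ɳ/; [−nasal] alone would also admit /ɭ/ — and no other single listed feature has exactly this extension, so two is the minimum.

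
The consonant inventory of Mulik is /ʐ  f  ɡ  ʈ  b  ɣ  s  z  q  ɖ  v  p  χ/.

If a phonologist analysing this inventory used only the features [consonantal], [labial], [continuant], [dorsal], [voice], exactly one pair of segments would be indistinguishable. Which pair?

/z/ (voiced alveolar fricative) and /ʐ/ (voiced retroflex fricative) are both [+consonantal], [−labial], [+continuant], [−dorsal], [+voice], so none of the listed features separates them. (They do differ in [anterior], which is not among the given features.) Every other pair in the inventory differs on at least one listed feature.

z, ʐ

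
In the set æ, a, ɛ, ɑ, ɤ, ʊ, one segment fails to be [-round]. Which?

ʊ

Every segment except /ʊ/ is [-round]. /ʊ/ (high back rounded lax vowel) is [+round], so it is the exception.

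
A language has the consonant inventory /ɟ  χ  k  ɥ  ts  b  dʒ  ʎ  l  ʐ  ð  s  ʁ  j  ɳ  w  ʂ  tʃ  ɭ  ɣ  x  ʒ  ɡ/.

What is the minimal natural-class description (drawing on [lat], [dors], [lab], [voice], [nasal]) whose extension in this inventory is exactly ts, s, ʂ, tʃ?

[−voice, −dors]

/ts, s, ʂ, tʃ/ are all [−voice], [−dorsal], and no other segment in the inventory matches both values. Dropping any one of them over-generates: [−dorsal] alone would also admit /b, dʒ, l, ʐ, …/; [−voice] alone would also admit /χ, k, x/. No other single listed feature picks out exactly this set either, so fewer than two features will not do.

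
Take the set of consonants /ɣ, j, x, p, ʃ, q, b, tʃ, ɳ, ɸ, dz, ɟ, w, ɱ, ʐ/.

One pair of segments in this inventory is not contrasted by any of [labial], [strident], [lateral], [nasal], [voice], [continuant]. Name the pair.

Both /ɣ/ and /j/ are [-labial], [-strident], [-lateral], [-nasal], [+voice], [+continuant]. Since the list omits [sonorant] and [back] — which do distinguish the voiced velar fricative from the palatal glide — this pair collapses; all other pairs remain distinct.

ɣ, j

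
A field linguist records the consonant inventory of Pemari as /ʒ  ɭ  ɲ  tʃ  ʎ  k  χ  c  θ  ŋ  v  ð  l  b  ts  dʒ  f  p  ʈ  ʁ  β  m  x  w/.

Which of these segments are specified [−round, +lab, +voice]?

Checking each segment against [−round], [+labial], [+voice]: /v/ (voiced labiodental fricative), /b/ (voiced bilabial stop), /β/ (voiced bilabial fricative), /m/ (bilabial nasal) satisfy every feature; every other segment in the inventory fails at least one.

v, b, β, m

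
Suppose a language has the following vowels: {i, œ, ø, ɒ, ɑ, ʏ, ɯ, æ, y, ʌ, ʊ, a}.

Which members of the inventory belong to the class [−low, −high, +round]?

Checking each segment against [−low], [−high], [+round]: /œ/ (mid front rounded lax vowel), /ø/ (mid front rounded tense vowel) satisfy every feature; every other segment in the inventory fails at least one.

œ, ø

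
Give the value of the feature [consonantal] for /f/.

[+consonantal]

As the voiceless labiodental fricative, /f/ is [+consonantal].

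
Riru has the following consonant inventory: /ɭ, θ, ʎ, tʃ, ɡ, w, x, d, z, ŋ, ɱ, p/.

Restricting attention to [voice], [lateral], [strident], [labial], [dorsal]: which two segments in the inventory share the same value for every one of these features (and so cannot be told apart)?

Both /ɡ/ and /ŋ/ are [+voice], [−lateral], [−strident], [−labial], [+dorsal]. Since the list omits [sonorant] and [nasal] — which do distinguish the voiced velar stop from the velar nasal — this pair collapses; all other pairs remain distinct.

ɡ, ŋ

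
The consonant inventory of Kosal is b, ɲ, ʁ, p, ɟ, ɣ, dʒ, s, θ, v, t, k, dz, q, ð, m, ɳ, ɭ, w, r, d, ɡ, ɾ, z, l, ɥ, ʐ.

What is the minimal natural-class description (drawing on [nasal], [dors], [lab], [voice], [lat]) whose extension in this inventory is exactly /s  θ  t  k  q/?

[-voice, -lab]

Every target segment is [-voice], [-labial]; each remaining inventory member fails at least one of these. Each conjunct is needed — [-labial] alone would also admit /ɲ, ʁ, ɟ, ɣ, …/; [-voice] alone would also admit /p/ — and no other single listed feature has exactly this extension, so two is the minimum.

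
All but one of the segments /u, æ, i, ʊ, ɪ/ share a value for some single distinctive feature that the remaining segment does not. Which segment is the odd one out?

The remaining segments after removing /æ/ share [+high]; /æ/ (low front unrounded vowel) is [-high]. For every other candidate removal, the leftover set fails to share any single feature value that the removed segment lacks.

æ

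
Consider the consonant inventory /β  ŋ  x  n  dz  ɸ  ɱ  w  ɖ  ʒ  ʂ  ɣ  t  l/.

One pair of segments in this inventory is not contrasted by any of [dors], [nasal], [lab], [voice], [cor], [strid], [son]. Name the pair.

/dz/ (voiced alveolar affricate) and /ʒ/ (voiced postalveolar fricative) are both [−dorsal], [−nasal], [−labial], [+voice], [+coronal], [+strident], [−sonorant], so none of the listed features separates them. (They do differ in [continuant], [anterior] and [distributed], which are not among the given features.) Every other pair in the inventory differs on at least one listed feature.

dz, ʒ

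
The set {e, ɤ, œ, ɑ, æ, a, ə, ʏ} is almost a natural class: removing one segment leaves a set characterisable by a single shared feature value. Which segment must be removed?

ʏ

The remaining segments after removing /ʏ/ share [−high]; /ʏ/ (high front rounded lax vowel) is [+high]. For every other candidate removal, the leftover set fails to share any single feature value that the removed segment lacks.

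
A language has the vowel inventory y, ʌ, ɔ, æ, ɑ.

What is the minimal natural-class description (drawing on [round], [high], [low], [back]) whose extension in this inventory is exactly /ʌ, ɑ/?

[+back, −round]

The class [+back], [−round] has exactly /ʌ, ɑ/ as its extension in this inventory. No smaller conjunction from the listed features achieves this: [−round] alone would also admit /æ/; [+back] alone would also admit /ɔ/; and checking the remaining single features turns up none with this extension.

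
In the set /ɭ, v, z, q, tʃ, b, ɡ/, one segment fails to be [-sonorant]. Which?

/ɭ/ is the retroflex lateral approximant, which is [+sonorant]; the rest — /z, q, v, b, tʃ, ɡ/ — are [-sonorant].

ɭ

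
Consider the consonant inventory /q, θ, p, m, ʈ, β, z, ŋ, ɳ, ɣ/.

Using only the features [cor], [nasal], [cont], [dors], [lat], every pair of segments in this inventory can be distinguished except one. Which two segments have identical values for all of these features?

θ, z

Both /θ/ and /z/ are [+coronal], [-nasal], [+continuant], [-dorsal], [-lateral]. Since the list omits [voice], [strident] and [distributed] — which do distinguish the voiceless dental fricative from the voiced alveolar fricative — this pair collapses; all other pairs remain distinct.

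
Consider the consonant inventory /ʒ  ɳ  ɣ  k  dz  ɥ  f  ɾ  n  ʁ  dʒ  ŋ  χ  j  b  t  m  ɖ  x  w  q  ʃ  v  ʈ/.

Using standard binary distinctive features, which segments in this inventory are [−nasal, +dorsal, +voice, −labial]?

Eliminate segments failing any feature: /ʒ, dz, f, ɾ, dʒ, b, t, ɖ, ʃ, v, ʈ/ are [−dorsal]; /ɳ, n, ŋ, m/ are [+nasal]; /k, χ, x, q/ are [−voice]; /ɥ, w/ are [+labial]. The remaining /ɣ, ʁ, j/ satisfy [−nasal], [+dorsal], [+voice], [−labial].

ɣ, ʁ, j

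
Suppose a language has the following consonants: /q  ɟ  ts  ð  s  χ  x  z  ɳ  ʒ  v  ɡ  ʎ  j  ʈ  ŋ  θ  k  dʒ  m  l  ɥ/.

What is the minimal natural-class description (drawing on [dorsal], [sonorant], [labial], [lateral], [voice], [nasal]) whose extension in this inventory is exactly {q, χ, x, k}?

[−voice, +dorsal]

/q, χ, x, k/ are all [−voice], [+dorsal], and no other segment in the inventory matches both values. Dropping any one of them over-generates: [+dorsal] alone would also admit /ɟ, ɡ, ʎ, j, …/; [−voice] alone would also admit /ts, s, ʈ, θ/. No other single listed feature picks out exactly this set either, so fewer than two features will not do.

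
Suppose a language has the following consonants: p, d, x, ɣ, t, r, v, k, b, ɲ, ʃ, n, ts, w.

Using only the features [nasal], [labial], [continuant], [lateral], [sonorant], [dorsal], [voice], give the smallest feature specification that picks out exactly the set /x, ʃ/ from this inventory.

/x, ʃ/ are all [−voice], [+continuant], and no other segment in the inventory matches both values. Dropping any one of them over-generates: [+continuant] alone would also admit /ɣ, r, v, w/; [−voice] alone would also admit /p, t, k, ts/. No other single listed feature picks out exactly this set either, so fewer than two features will not do.

[−voice, +continuant]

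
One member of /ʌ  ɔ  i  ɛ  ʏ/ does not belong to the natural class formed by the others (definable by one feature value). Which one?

i

/ɔ, ʌ, ʏ, ɛ/ are all [−tense], but /i/ (high front unrounded tense vowel) is [+tense]. No other single segment can be removed to leave a set sharing one feature value that the removed segment lacks, so /i/ is the odd one out.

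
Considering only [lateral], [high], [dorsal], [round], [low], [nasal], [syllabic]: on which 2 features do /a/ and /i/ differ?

[high], [low]

The two segments share [−lateral], [+dorsal], [−round], [−nasal], [+syllabic]. The only features from the list on which they differ: /a/ is [−high] while /i/ is [+high]; /a/ is [+low] while /i/ is [−low].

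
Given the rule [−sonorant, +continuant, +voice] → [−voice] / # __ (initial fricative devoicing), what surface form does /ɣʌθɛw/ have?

[xʌθɛw]

/ɣ/ satisfies [−sonorant, +continuant, +voice] and sits in # __. The [−voice] counterpart of the voiced velar fricative is /x/. Other segments in /ɣʌθɛw/ either fail the structural description or are not in the environment, so the surface form is [xʌθɛw].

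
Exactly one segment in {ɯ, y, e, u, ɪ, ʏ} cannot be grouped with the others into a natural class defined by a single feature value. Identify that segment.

e

[high] groups all but one: /u, y, ʏ, ɪ, ɯ/ share [+high] while /e/ (mid front unrounded tense vowel) alone is [-high]. Removing any other segment would not leave a single-feature class that excludes it.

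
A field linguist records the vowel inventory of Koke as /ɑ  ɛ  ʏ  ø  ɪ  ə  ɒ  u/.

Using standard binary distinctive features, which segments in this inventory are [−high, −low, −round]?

Eliminate segments failing any feature: /ɑ, ɒ/ are [+low]; /ʏ, ɪ, u/ are [+high]; /ø/ is [+round]. The remaining /ɛ, ə/ satisfy [−high], [−low], [−round].

ɛ, ə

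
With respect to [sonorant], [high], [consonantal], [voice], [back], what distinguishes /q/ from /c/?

[high], [back]

/q/ is the voiceless uvular stop and /c/ is the voiceless palatal stop. Both are [−sonorant], [+consonantal], [−voice]. /q/ is [−high] while /c/ is [+high]; /q/ is [+back] while /c/ is [−back], so the distinguishing features are [high], [back].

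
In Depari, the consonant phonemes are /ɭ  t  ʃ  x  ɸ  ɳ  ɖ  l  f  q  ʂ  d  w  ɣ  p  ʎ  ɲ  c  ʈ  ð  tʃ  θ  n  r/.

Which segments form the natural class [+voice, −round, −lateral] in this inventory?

Checking each segment against [+voice], [−round], [−lateral]: /ɳ/ (retroflex nasal), /ɖ/ (voiced retroflex stop), /d/ (voiced alveolar stop), /ɣ/ (voiced velar fricative), /ɲ/ (palatal nasal), /ð/ (voiced dental fricative), among others, satisfy every feature; every other segment in the inventory fails at least one.

ɳ, ɖ, d, ɣ, ɲ, ð, n, r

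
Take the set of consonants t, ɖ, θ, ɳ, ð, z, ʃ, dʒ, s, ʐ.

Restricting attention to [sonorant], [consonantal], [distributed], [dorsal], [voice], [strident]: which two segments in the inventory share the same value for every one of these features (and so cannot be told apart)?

Both /ʐ/ and /z/ are [−sonorant], [+consonantal], [−distributed], [−dorsal], [+voice], [+strident]. Since the list omits [anterior] — which does distinguish the voiced retroflex fricative from the voiced alveolar fricative — this pair collapses; all other pairs remain distinct.

ʐ, z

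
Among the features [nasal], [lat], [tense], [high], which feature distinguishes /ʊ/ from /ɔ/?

/ʊ/ is the high back rounded lax vowel and /ɔ/ is the mid back rounded lax vowel. Both are [-nasal], [-lateral], [-tense]. /ʊ/ is [+high] while /ɔ/ is [-high], so the distinguishing feature is [high].

[high]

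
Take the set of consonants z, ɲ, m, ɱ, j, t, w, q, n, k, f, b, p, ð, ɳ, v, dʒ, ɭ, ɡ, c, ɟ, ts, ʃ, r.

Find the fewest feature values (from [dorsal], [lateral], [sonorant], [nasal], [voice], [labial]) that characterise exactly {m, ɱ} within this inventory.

[+nasal, +labial]

Every target segment is [+nasal], [+labial]; each remaining inventory member fails at least one of these. Each conjunct is needed — [+labial] alone would also admit /w, f, b, p, …/; [+nasal] alone would also admit /ɲ, n, ɳ/ — and no other single listed feature has exactly this extension, so two is the minimum.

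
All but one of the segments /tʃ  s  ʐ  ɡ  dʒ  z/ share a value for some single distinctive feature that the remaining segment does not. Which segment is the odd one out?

ɡ

/s, z, dʒ, ʐ, tʃ/ are all [+strident], but /ɡ/ (voiced velar stop) is [−strident]. No other single segment can be removed to leave a set sharing one feature value that the removed segment lacks, so /ɡ/ is the odd one out.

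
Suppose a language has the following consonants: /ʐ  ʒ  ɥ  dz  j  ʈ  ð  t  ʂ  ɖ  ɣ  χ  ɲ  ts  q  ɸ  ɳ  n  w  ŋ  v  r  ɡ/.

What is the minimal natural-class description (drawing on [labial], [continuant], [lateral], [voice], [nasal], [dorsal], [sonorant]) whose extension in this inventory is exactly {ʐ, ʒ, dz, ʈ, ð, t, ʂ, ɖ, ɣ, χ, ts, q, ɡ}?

[-sonorant, -labial]

The class [-sonorant], [-labial] has exactly /ʐ, ʒ, dz, ʈ, ð, t, ʂ, ɖ, ɣ, χ, ts, q, ɡ/ as its extension in this inventory. No smaller conjunction from the listed features achieves this: [-labial] alone would also admit /j, ɲ, ɳ, n, …/; [-sonorant] alone would also admit /ɸ, v/; and checking the remaining single features turns up none with this extension.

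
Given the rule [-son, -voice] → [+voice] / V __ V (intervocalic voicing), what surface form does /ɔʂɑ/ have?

[ɔʐɑ]

Only /ʂ/ occurs between two vowels (/ɔ/ __ /ɑ/) and matches the structural description. It is a voiceless retroflex fricative, so [-son, -voice] holds; changing it to [+voice] with all other features held fixed yields /ʐ/ (voiced retroflex fricative). No other segment meets both the structural description and the environment, so the output is [ɔʐɑ].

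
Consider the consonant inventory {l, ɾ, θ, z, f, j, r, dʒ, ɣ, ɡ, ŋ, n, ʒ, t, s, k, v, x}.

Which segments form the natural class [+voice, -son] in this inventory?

Eliminate segments failing any feature: /l, ɾ, j, r, ŋ, n/ are [+sonorant]; /θ, f, t, s, k, x/ are [-voice]. The remaining /z, dʒ, ɣ, ɡ, ʒ, v/ satisfy [+voice], [-sonorant].

z, dʒ, ɣ, ɡ, ʒ, v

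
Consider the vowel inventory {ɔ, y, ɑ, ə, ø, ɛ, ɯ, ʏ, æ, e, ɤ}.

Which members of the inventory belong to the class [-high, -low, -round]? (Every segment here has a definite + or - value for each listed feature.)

ə, ɛ, e, ɤ

Eliminate segments failing any feature: /ɔ, ø/ are [+round]; /y, ɯ, ʏ/ are [+high]; /ɑ, æ/ are [+low]. The remaining /ə, ɛ, e, ɤ/ satisfy [-high], [-low], [-round].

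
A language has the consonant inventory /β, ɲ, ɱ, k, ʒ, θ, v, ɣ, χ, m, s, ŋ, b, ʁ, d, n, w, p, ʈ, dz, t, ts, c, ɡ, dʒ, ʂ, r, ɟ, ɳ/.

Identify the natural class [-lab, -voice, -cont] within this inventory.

The [-labial] segments are /ɲ, k, ʒ, θ, ɣ, χ, s, ŋ, ʁ, d, n, ʈ, dz, t, ts, c, ɡ, dʒ, ʂ, r, ɟ, ɳ/.
Then [-voice] gives /k, θ, χ, s, ʈ, t, ts, c, ʂ/.
Then [-continuant] leaves /k, ʈ, t, ts, c/.

k, ʈ, t, ts, c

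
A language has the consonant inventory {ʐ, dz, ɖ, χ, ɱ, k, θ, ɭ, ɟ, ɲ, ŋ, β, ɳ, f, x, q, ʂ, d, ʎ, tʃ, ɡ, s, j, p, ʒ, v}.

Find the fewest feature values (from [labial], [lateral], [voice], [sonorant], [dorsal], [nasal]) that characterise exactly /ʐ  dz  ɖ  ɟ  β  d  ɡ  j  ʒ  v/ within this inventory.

The class [+voice], [−nasal], [−lateral] has exactly /ʐ, dz, ɖ, ɟ, β, d, ɡ, j, ʒ, v/ as its extension in this inventory. No smaller conjunction from the listed features achieves this: [−nasal, −lateral] alone would also admit /χ, k, θ, f, …/; [+voice, −lateral] alone would also admit /ɱ, ɲ, ŋ, ɳ/; [+voice, −nasal] alone would also admit /ɭ, ʎ/; and checking the remaining two-feature bundles turns up none with this extension.

[+voice, −nasal, −lateral]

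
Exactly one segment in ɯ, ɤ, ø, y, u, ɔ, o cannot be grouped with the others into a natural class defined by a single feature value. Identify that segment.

ɔ

The remaining segments after removing /ɔ/ share [+tense]; /ɔ/ (mid back rounded lax vowel) is [-tense]. For every other candidate removal, the leftover set fails to share any single feature value that the removed segment lacks.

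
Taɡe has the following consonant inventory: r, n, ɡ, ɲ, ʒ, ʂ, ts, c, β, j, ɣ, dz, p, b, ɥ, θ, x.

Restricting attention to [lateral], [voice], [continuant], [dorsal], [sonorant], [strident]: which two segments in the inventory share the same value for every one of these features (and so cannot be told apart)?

On the given features, /j/ and /ɥ/ have an identical profile: [−lateral], [+voice], [+continuant], [+dorsal], [+sonorant], [−strident]. No other two segments in the inventory coincide on all 6 features. (They do differ in [labial] and [round], which are not among the given features.)

j, ɥ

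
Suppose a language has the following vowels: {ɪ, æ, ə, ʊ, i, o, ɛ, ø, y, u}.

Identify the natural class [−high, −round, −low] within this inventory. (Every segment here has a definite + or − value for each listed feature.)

First, the [−high] segments are /æ, ə, o, ɛ, ø/.
Among these, [−round] gives /æ, ə, ɛ/.
Intersecting with [−low] leaves /ə, ɛ/.

ə, ɛ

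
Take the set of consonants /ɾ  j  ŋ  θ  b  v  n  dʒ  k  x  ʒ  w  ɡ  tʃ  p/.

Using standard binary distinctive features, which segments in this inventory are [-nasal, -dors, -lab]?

Eliminate segments failing any feature: /j, k, x, w, ɡ/ are [+dorsal]; /ŋ, n/ are [+nasal]; /b, v, p/ are [+labial]. The remaining /ɾ, θ, dʒ, ʒ, tʃ/ satisfy [-nasal], [-dorsal], [-labial].

ɾ, θ, dʒ, ʒ, tʃ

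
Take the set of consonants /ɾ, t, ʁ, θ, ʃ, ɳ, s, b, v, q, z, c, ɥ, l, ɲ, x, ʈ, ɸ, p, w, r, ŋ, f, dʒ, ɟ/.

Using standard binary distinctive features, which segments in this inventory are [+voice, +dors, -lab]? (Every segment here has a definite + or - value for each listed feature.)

Eliminate segments failing any feature: /ɾ, ɳ, b, v, z, l, r, dʒ/ are [-dorsal]; /t, θ, ʃ, s, q, c, x, ʈ, ɸ, p, f/ are [-voice]; /ɥ, w/ are [+labial]. The remaining /ʁ, ɲ, ŋ, ɟ/ satisfy [+voice], [+dorsal], [-labial].

ʁ, ɲ, ŋ, ɟ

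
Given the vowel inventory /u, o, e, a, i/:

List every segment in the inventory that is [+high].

u, i

The [+high] segments here are /u, i/; the remaining /o, e, a/ are [−high].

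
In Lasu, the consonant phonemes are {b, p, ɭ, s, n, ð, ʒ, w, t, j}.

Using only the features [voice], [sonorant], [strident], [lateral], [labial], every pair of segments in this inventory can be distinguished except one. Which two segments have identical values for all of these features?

n, j

/n/ (alveolar nasal) and /j/ (palatal glide) are both [+voice], [+sonorant], [−strident], [−lateral], [−labial], so none of the listed features separates them. (They do differ in [nasal], [continuant] and [dorsal], which are not among the given features.) Every other pair in the inventory differs on at least one listed feature.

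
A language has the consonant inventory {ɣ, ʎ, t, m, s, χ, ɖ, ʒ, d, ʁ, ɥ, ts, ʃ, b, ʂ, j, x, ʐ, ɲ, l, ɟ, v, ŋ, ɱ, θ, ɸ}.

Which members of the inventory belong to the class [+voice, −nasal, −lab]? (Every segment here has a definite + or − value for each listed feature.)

Checking each segment against [+voice], [−nasal], [−labial]: /ɣ/ (voiced velar fricative), /ʎ/ (palatal lateral approximant), /ɖ/ (voiced retroflex stop), /ʒ/ (voiced postalveolar fricative), /d/ (voiced alveolar stop), /ʁ/ (voiced uvular fricative), among others, satisfy every feature; every other segment in the inventory fails at least one.

ɣ, ʎ, ɖ, ʒ, d, ʁ, j, ʐ, l, ɟ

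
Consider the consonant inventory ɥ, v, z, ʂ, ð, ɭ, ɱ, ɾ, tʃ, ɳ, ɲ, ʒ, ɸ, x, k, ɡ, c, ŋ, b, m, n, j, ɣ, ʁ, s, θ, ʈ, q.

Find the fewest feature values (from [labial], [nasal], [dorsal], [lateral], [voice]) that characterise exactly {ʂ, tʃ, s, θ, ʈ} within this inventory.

/ʂ, tʃ, s, θ, ʈ/ are all [−voice], [−labial], [−dorsal], and no other segment in the inventory matches all three values. Dropping any one of them over-generates: [−labial, −dorsal] alone would also admit /z, ð, ɭ, ɾ, …/; [−voice, −dorsal] alone would also admit /ɸ/; [−voice, −labial] alone would also admit /x, k, c, q/. No other combination of two listed features picks out exactly this set either, so fewer than three features will not do.

[−voice, −labial, −dorsal]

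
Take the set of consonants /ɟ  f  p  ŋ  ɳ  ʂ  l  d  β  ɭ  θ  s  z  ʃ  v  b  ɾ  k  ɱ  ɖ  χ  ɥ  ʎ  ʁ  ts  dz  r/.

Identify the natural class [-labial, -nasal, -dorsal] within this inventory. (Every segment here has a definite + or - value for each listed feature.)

The [-labial] segments are /ɟ, ŋ, ɳ, ʂ, l, d, ɭ, θ, s, z, ʃ, ɾ, k, ɖ, χ, ʎ, ʁ, ts, dz, r/.
Of those, [-nasal] gives /ɟ, ʂ, l, d, ɭ, θ, s, z, ʃ, ɾ, k, ɖ, χ, ʎ, ʁ, ts, dz, r/.
Of those, [-dorsal] leaves /ʂ, l, d, ɭ, θ, s, z, ʃ, ɾ, ɖ, ts, dz, r/.

ʂ, l, d, ɭ, θ, s, z, ʃ, ɾ, ɖ, ts, dz, r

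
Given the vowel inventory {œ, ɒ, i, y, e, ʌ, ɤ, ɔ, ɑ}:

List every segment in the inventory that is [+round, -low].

Checking each segment against [+round], [-low]: /œ/ (mid front rounded lax vowel), /y/ (high front rounded tense vowel), /ɔ/ (mid back rounded lax vowel) satisfy every feature; every other segment in the inventory fails at least one.

œ, y, ɔ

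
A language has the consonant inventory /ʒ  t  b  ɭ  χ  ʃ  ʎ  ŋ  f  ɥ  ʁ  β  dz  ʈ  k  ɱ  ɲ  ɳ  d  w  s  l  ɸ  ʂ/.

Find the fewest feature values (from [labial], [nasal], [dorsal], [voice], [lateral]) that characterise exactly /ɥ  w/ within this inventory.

/ɥ, w/ are all [+labial], [+dorsal], and no other segment in the inventory matches both values. Dropping any one of them over-generates: [+dorsal] alone would also admit /χ, ʎ, ŋ, ʁ, …/; [+labial] alone would also admit /b, f, β, ɱ, …/. No other single listed feature picks out exactly this set either, so fewer than two features will not do.

[+labial, +dorsal]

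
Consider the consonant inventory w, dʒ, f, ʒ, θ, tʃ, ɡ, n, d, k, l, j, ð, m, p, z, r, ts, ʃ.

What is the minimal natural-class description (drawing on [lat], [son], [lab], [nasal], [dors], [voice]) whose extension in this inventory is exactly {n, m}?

Every target segment is [+nasal] and no other inventory member is, so one feature is enough.

[+nasal]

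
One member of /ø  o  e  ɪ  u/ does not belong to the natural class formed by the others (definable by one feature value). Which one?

/u, o, e, ø/ are all [+tense], but /ɪ/ (high front unrounded lax vowel) is [-tense]. No other single segment can be removed to leave a set sharing one feature value that the removed segment lacks, so /ɪ/ is the odd one out.

ɪ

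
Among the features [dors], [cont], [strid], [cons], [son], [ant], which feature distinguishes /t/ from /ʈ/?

[anterior]

The two segments share [−dorsal], [−continuant], [−strident], [+consonantal], [−sonorant]. The only feature from the list on which they differ: /t/ is [+anterior] while /ʈ/ is [−anterior].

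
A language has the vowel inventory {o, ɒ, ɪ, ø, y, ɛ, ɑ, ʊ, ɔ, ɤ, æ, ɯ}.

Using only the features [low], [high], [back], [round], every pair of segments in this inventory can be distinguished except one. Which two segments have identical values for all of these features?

/ɔ/ (mid back rounded lax vowel) and /o/ (mid back rounded tense vowel) are both [−low], [−high], [+back], [+round], so none of the listed features separates them. (They do differ in [tense], which is not among the given features.) Every other pair in the inventory differs on at least one listed feature.

ɔ, o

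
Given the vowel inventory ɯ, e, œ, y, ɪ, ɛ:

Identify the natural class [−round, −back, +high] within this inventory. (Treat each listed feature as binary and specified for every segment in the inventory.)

Eliminate segments failing any feature: /ɯ/ is [+back]; /e, ɛ/ are [−high]; /œ, y/ are [+round]. The remaining /ɪ/ satisfy [−round], [−back], [+high].

ɪ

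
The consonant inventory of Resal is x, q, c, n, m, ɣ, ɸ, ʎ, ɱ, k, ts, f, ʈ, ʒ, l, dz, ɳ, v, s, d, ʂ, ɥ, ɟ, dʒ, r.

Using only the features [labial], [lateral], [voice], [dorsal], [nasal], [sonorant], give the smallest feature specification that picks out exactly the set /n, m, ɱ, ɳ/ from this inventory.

The target set is precisely the extension of [+nasal] in this inventory.

[+nasal]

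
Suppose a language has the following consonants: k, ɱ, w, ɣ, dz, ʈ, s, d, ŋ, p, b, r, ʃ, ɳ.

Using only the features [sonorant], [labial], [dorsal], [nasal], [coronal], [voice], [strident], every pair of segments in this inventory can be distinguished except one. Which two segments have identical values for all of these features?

On the given features, /ʃ/ and /s/ have an identical profile: [−sonorant], [−labial], [−dorsal], [−nasal], [+coronal], [−voice], [+strident]. No other two segments in the inventory coincide on all 7 features. (They do differ in [anterior] and [distributed], which are not among the given features.)

ʃ, s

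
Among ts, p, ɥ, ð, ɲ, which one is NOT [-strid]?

ts

/p, ð, ɲ, ɥ/ are all [-strident]; /ts/ (voiceless alveolar affricate) is [+strident].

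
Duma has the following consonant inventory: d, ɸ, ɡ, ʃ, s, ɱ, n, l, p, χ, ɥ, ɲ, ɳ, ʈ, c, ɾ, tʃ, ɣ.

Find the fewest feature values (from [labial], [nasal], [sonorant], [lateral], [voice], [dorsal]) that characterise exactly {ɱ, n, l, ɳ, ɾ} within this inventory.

/ɱ, n, l, ɳ, ɾ/ are all [+sonorant], [−dorsal], and no other segment in the inventory matches both values. Dropping any one of them over-generates: [−dorsal] alone would also admit /d, ɸ, ʃ, s, …/; [+sonorant] alone would also admit /ɥ, ɲ/. No other single listed feature picks out exactly this set either, so fewer than two features will not do.

[+sonorant, −dorsal]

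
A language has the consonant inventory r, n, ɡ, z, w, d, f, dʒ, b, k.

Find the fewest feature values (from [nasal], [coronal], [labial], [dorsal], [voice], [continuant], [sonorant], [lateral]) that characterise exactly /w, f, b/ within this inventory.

[+labial]

/w, f, b/ are exactly the [+labial] segments in the inventory, so a single feature suffices.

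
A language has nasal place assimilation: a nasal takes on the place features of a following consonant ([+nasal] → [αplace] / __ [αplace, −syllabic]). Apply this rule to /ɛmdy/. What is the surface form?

[ɛndy]

/m/ sits before the [+coronal] consonant /d/, so it takes on [+coronal] and surfaces as /n/. The rest of the form is unaffected: [ɛndy].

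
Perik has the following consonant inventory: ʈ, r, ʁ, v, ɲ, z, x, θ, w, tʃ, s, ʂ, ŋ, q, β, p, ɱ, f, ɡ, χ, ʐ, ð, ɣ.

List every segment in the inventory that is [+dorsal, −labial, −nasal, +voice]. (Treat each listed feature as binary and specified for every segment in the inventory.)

Checking each segment against [+dorsal], [−labial], [−nasal], [+voice]: /ʁ/ (voiced uvular fricative), /ɡ/ (voiced velar stop), /ɣ/ (voiced velar fricative) satisfy every feature; every other segment in the inventory fails at least one.

ʁ, ɡ, ɣ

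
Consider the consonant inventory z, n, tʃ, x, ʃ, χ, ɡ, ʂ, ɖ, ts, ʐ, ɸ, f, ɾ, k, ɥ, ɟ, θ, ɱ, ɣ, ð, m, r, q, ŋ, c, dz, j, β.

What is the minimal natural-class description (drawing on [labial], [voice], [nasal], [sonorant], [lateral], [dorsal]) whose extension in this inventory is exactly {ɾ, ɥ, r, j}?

[+sonorant, -nasal]

/ɾ, ɥ, r, j/ are all [+sonorant], [-nasal], and no other segment in the inventory matches both values. Dropping any one of them over-generates: [-nasal] alone would also admit /z, tʃ, x, ʃ, …/; [+sonorant] alone would also admit /n, ɱ, m, ŋ/. No other single listed feature picks out exactly this set either, so fewer than two features will not do.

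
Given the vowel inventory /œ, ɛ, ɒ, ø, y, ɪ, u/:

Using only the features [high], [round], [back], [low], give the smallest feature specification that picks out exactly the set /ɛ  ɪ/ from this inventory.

[-round]

/ɛ, ɪ/ are exactly the [-round] segments in the inventory, so a single feature suffices.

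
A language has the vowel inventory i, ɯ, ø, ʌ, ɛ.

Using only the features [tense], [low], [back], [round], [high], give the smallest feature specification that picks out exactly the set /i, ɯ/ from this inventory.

[+high]

The target set is precisely the extension of [+high] in this inventory.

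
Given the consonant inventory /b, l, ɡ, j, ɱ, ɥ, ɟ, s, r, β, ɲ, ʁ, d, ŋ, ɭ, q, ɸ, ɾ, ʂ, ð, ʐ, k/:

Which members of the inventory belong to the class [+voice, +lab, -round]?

Among the inventory, the [+voice] segments are /b, l, ɡ, j, ɱ, ɥ, ɟ, r, β, ɲ, ʁ, d, ŋ, ɭ, ɾ, ð, ʐ/.
Intersecting with [+labial] gives /b, ɱ, ɥ, β/.
Among these, [-round] leaves /b, ɱ, β/.

b, ɱ, β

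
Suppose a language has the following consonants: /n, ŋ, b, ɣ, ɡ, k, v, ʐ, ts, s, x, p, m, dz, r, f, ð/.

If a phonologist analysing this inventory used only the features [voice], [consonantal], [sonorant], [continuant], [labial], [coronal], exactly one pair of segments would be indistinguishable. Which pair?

ð, ʐ

Both /ð/ and /ʐ/ are [+voice], [+consonantal], [−sonorant], [+continuant], [−labial], [+coronal]. Since the list omits [strident], [anterior] and [distributed] — which do distinguish the voiced dental fricative from the voiced retroflex fricative — this pair collapses; all other pairs remain distinct.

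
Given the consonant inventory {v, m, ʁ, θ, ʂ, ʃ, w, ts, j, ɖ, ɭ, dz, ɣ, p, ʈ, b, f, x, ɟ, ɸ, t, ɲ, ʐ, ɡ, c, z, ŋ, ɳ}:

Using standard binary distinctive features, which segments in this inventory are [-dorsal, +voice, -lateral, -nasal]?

v, ɖ, dz, b, ʐ, z

Eliminate segments failing any feature: /m, ɳ/ are [+nasal]; /ʁ, w, j, ɣ, x, ɟ, ɲ, ɡ, c, ŋ/ are [+dorsal]; /θ, ʂ, ʃ, ts, p, ʈ, f, ɸ, t/ are [-voice]; /ɭ/ is [+lateral]. The remaining /v, ɖ, dz, b, ʐ, z/ satisfy [-dorsal], [+voice], [-lateral], [-nasal].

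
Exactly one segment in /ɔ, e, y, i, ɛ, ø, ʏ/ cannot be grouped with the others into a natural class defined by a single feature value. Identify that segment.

The remaining segments after removing /ɔ/ share [−back]; /ɔ/ (mid back rounded lax vowel) is [+back]. For every other candidate removal, the leftover set fails to share any single feature value that the removed segment lacks.

ɔ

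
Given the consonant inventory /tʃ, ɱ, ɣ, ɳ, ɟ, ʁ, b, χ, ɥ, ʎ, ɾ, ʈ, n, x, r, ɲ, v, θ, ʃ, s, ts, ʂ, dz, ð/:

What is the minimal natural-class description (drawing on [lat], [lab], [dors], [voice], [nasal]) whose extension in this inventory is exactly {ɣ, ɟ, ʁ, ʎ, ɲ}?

The class [+voice], [−labial], [+dorsal] has exactly /ɣ, ɟ, ʁ, ʎ, ɲ/ as its extension in this inventory. No smaller conjunction from the listed features achieves this: [−labial, +dorsal] alone would also admit /χ, x/; [+voice, +dorsal] alone would also admit /ɥ/; [+voice, −labial] alone would also admit /ɳ, ɾ, n, r, …/; and checking the remaining two-feature bundles turns up none with this extension.

[+voice, −lab, +dors]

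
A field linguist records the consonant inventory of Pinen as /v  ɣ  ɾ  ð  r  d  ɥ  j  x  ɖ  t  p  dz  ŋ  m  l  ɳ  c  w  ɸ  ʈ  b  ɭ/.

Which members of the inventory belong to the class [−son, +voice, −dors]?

Eliminate segments failing any feature: /ɣ/ is [+dorsal]; /ɾ, r, ɥ, j, ŋ, m, l, ɳ, w, ɭ/ are [+sonorant]; /x, t, p, c, ɸ, ʈ/ are [−voice]. The remaining /v, ð, d, ɖ, dz, b/ satisfy [−sonorant], [+voice], [−dorsal].

v, ð, d, ɖ, dz, b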